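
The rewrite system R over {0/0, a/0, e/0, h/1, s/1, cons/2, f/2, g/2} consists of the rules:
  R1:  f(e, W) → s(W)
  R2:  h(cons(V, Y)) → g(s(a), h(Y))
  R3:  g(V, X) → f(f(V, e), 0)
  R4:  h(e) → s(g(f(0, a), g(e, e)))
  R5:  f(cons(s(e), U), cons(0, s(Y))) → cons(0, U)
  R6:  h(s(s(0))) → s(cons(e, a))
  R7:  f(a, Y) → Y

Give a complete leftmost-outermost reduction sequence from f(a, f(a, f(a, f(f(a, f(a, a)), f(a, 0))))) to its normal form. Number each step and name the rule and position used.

0

1. f(a, f(a, f(a, f(f(a, f(a, a)), f(a, 0)))))  →  f(a, f(a, f(f(a, f(a, a)), f(a, 0))))   [R7 at ε]
2. f(a, f(a, f(f(a, f(a, a)), f(a, 0))))  →  f(a, f(f(a, f(a, a)), f(a, 0)))   [R7 at ε]
3. f(a, f(f(a, f(a, a)), f(a, 0)))  →  f(f(a, f(a, a)), f(a, 0))   [R7 at ε]
4. f(f(a, f(a, a)), f(a, 0))  →  f(f(a, a), f(a, 0))   [R7 at 1]
5. f(f(a, a), f(a, 0))  →  f(a, f(a, 0))   [R7 at 1]
6. f(a, f(a, 0))  →  f(a, 0)   [R7 at ε]
7. f(a, 0)  →  0   [R7 at ε]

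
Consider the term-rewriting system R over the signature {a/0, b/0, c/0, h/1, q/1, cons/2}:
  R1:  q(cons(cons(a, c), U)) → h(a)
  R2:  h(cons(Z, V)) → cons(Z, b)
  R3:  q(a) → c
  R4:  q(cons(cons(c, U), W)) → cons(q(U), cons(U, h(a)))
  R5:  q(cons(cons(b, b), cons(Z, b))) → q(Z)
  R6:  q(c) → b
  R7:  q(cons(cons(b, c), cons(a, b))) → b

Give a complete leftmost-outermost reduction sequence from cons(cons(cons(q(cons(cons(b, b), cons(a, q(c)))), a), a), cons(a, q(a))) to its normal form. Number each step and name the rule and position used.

cons(cons(cons(c, a), a), cons(a, c))

1. cons(cons(cons(q(cons(cons(b, b), cons(a, q(c)))), a), a), cons(a, q(a)))  →  cons(cons(cons(q(cons(cons(b, b), cons(a, b))), a), a), cons(a, q(a)))   [R6 at 1.1.1.1.2.2]
2. cons(cons(cons(q(cons(cons(b, b), cons(a, b))), a), a), cons(a, q(a)))  →  cons(cons(cons(q(a), a), a), cons(a, q(a)))   [R5 at 1.1.1]
3. cons(cons(cons(q(a), a), a), cons(a, q(a)))  →  cons(cons(cons(c, a), a), cons(a, q(a)))   [R3 at 1.1.1]
4. cons(cons(cons(c, a), a), cons(a, q(a)))  →  cons(cons(cons(c, a), a), cons(a, c))   [R3 at 2.2]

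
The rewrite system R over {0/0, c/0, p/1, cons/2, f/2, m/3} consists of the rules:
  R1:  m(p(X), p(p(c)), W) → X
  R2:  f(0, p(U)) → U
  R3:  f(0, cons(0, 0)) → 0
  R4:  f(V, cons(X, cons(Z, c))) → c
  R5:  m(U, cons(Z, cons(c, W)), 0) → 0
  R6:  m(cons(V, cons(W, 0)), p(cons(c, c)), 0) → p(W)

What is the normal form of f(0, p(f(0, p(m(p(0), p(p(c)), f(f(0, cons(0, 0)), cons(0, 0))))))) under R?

0

1. f(0, p(f(0, p(m(p(0), p(p(c)), f(f(0, cons(0, 0)), cons(0, 0)))))))  →  f(0, p(m(p(0), p(p(c)), f(f(0, cons(0, 0)), cons(0, 0)))))   [R2 at ε]
2. f(0, p(m(p(0), p(p(c)), f(f(0, cons(0, 0)), cons(0, 0)))))  →  m(p(0), p(p(c)), f(f(0, cons(0, 0)), cons(0, 0)))   [R2 at ε]
3. m(p(0), p(p(c)), f(f(0, cons(0, 0)), cons(0, 0)))  →  0   [R1 at ε]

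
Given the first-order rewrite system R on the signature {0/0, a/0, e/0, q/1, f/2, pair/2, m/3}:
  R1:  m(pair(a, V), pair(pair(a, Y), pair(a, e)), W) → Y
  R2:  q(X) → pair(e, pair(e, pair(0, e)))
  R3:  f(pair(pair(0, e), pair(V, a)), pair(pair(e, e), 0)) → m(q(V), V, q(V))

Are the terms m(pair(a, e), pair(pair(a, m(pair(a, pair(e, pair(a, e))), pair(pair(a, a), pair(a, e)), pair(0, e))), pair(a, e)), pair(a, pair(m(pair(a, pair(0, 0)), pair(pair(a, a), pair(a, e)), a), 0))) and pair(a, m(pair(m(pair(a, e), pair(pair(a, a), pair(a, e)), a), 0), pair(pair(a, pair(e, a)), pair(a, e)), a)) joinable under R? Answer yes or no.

no — NF(t₁) = a, NF(t₂) = pair(a, pair(e, a))

Reduce t₁ = m(pair(a, e), pair(pair(a, m(pair(a, pair(e, pair(a, e))), pair(pair(a, a), pair(a, e)), pair(0, e))), pair(a, e)), pair(a, pair(m(pair(a, pair(0, 0)), pair(pair(a, a), pair(a, e)), a), 0))):
1. m(pair(a, e), pair(pair(a, m(pair(a, pair(e, pair(a, e))), pair(pair(a, a), pair(a, e)), pair(0, e))), pair(a, e)), pair(a, pair(m(pair(a, pair(0, 0)), pair(pair(a, a), pair(a, e)), a), 0)))  →  m(pair(a, pair(e, pair(a, e))), pair(pair(a, a), pair(a, e)), pair(0, e))   [R1 at ε]
2. m(pair(a, pair(e, pair(a, e))), pair(pair(a, a), pair(a, e)), pair(0, e))  →  a   [R1 at ε]

Reduce t₂ = pair(a, m(pair(m(pair(a, e), pair(pair(a, a), pair(a, e)), a), 0), pair(pair(a, pair(e, a)), pair(a, e)), a)):
1. pair(a, m(pair(m(pair(a, e), pair(pair(a, a), pair(a, e)), a), 0), pair(pair(a, pair(e, a)), pair(a, e)), a))  →  pair(a, m(pair(a, 0), pair(pair(a, pair(e, a)), pair(a, e)), a))   [R1 at 2.1.1]
2. pair(a, m(pair(a, 0), pair(pair(a, pair(e, a)), pair(a, e)), a))  →  pair(a, pair(e, a))   [R1 at 2]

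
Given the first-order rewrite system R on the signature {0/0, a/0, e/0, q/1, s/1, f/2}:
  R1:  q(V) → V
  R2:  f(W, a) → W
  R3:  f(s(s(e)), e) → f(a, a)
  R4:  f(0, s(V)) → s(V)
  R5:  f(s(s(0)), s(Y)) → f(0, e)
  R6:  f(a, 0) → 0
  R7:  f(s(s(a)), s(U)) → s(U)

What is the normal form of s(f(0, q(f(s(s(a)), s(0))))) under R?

s(s(0))

1. s(f(0, q(f(s(s(a)), s(0)))))  →  s(f(0, f(s(s(a)), s(0))))   [R1 at 1.2]
2. s(f(0, f(s(s(a)), s(0))))  →  s(f(0, s(0)))   [R7 at 1.2]
3. s(f(0, s(0)))  →  s(s(0))   [R4 at 1]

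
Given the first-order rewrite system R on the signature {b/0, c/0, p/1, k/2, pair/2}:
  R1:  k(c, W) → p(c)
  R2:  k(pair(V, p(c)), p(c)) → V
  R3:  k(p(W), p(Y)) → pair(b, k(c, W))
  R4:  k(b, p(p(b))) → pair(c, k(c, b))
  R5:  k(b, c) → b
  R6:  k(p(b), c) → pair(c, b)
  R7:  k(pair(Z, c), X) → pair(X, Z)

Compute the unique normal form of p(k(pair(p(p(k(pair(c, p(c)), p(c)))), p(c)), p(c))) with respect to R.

1. p(k(pair(p(p(k(pair(c, p(c)), p(c)))), p(c)), p(c)))  →  p(p(p(k(pair(c, p(c)), p(c)))))   [R2 at 1]
2. p(p(p(k(pair(c, p(c)), p(c)))))  →  p(p(p(c)))   [R2 at 1.1.1]

p(p(p(c)))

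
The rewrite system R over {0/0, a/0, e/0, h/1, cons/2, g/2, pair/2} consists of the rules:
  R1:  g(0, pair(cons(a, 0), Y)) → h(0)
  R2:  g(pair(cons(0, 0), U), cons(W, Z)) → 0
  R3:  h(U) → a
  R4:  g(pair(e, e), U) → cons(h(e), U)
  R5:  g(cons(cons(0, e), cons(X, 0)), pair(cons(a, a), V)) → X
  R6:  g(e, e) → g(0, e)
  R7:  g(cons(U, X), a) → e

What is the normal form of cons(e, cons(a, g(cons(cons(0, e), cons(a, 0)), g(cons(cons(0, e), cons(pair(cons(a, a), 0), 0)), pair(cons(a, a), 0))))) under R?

cons(e, cons(a, a))

1. cons(e, cons(a, g(cons(cons(0, e), cons(a, 0)), g(cons(cons(0, e), cons(pair(cons(a, a), 0), 0)), pair(cons(a, a), 0)))))  →  cons(e, cons(a, g(cons(cons(0, e), cons(a, 0)), pair(cons(a, a), 0))))   [R5 at 2.2.2]
2. cons(e, cons(a, g(cons(cons(0, e), cons(a, 0)), pair(cons(a, a), 0))))  →  cons(e, cons(a, a))   [R5 at 2.2]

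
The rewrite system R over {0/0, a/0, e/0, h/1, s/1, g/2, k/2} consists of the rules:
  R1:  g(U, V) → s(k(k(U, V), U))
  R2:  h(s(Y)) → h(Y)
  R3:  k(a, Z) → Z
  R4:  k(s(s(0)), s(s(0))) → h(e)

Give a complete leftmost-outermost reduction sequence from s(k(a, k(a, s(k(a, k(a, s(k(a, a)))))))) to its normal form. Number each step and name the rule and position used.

s(s(s(a)))

1. s(k(a, k(a, s(k(a, k(a, s(k(a, a))))))))  →  s(k(a, s(k(a, k(a, s(k(a, a)))))))   [R3 at 1]
2. s(k(a, s(k(a, k(a, s(k(a, a)))))))  →  s(s(k(a, k(a, s(k(a, a))))))   [R3 at 1]
3. s(s(k(a, k(a, s(k(a, a))))))  →  s(s(k(a, s(k(a, a)))))   [R3 at 1.1]
4. s(s(k(a, s(k(a, a)))))  →  s(s(s(k(a, a))))   [R3 at 1.1]
5. s(s(s(k(a, a))))  →  s(s(s(a)))   [R3 at 1.1.1]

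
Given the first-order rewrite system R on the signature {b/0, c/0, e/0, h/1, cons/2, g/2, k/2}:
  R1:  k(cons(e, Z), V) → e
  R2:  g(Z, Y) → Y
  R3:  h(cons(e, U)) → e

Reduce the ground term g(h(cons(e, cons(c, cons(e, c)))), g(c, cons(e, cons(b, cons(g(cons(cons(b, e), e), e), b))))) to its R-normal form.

1. g(h(cons(e, cons(c, cons(e, c)))), g(c, cons(e, cons(b, cons(g(cons(cons(b, e), e), e), b)))))  →  g(c, cons(e, cons(b, cons(g(cons(cons(b, e), e), e), b))))   [R2 at ε]
2. g(c, cons(e, cons(b, cons(g(cons(cons(b, e), e), e), b))))  →  cons(e, cons(b, cons(g(cons(cons(b, e), e), e), b)))   [R2 at ε]
3. cons(e, cons(b, cons(g(cons(cons(b, e), e), e), b)))  →  cons(e, cons(b, cons(e, b)))   [R2 at 2.2.1]

cons(e, cons(b, cons(e, b)))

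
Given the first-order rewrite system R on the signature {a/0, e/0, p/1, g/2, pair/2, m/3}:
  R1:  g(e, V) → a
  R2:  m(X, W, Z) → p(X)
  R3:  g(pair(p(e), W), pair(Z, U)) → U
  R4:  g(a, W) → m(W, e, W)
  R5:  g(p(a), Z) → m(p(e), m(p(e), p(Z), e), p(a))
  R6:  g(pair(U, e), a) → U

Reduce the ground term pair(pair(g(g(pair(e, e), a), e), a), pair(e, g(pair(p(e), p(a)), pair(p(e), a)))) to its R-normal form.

pair(pair(a, a), pair(e, a))

1. pair(pair(g(g(pair(e, e), a), e), a), pair(e, g(pair(p(e), p(a)), pair(p(e), a))))  →  pair(pair(g(e, e), a), pair(e, g(pair(p(e), p(a)), pair(p(e), a))))   [R6 at 1.1.1]
2. pair(pair(g(e, e), a), pair(e, g(pair(p(e), p(a)), pair(p(e), a))))  →  pair(pair(a, a), pair(e, g(pair(p(e), p(a)), pair(p(e), a))))   [R1 at 1.1]
3. pair(pair(a, a), pair(e, g(pair(p(e), p(a)), pair(p(e), a))))  →  pair(pair(a, a), pair(e, a))   [R3 at 2.2]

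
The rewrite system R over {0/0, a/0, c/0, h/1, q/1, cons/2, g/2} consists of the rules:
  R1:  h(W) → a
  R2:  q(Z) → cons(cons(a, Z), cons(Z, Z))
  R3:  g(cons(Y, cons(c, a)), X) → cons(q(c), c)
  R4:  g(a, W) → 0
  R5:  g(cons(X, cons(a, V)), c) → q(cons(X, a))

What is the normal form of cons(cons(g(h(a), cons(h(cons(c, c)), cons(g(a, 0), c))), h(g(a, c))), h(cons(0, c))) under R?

cons(cons(0, a), a)

1. cons(cons(g(h(a), cons(h(cons(c, c)), cons(g(a, 0), c))), h(g(a, c))), h(cons(0, c)))  →  cons(cons(g(a, cons(h(cons(c, c)), cons(g(a, 0), c))), h(g(a, c))), h(cons(0, c)))   [R1 at 1.1.1]
2. cons(cons(g(a, cons(h(cons(c, c)), cons(g(a, 0), c))), h(g(a, c))), h(cons(0, c)))  →  cons(cons(0, h(g(a, c))), h(cons(0, c)))   [R4 at 1.1]
3. cons(cons(0, h(g(a, c))), h(cons(0, c)))  →  cons(cons(0, a), h(cons(0, c)))   [R1 at 1.2]
4. cons(cons(0, a), h(cons(0, c)))  →  cons(cons(0, a), a)   [R1 at 2]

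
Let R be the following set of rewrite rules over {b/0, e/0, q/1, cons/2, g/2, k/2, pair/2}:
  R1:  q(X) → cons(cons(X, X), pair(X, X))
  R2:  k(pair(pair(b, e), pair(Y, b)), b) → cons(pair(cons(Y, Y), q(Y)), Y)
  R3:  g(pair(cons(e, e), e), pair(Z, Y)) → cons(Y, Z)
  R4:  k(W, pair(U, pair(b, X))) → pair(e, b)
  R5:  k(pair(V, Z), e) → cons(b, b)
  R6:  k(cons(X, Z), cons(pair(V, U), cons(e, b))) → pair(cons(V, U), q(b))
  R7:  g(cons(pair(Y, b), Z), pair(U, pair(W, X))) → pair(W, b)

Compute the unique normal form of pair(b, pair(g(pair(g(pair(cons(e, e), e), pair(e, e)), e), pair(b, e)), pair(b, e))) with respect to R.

pair(b, pair(cons(e, b), pair(b, e)))

1. pair(b, pair(g(pair(g(pair(cons(e, e), e), pair(e, e)), e), pair(b, e)), pair(b, e)))  →  pair(b, pair(g(pair(cons(e, e), e), pair(b, e)), pair(b, e)))   [R3 at 2.1.1.1]
2. pair(b, pair(g(pair(cons(e, e), e), pair(b, e)), pair(b, e)))  →  pair(b, pair(cons(e, b), pair(b, e)))   [R3 at 2.1]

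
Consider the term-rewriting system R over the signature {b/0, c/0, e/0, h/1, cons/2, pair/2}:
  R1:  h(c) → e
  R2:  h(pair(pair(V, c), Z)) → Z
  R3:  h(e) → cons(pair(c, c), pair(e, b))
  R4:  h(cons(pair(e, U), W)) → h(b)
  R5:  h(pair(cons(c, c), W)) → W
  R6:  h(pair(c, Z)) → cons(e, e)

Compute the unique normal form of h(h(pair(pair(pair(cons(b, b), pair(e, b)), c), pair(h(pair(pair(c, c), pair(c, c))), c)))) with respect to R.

c

1. h(h(pair(pair(pair(cons(b, b), pair(e, b)), c), pair(h(pair(pair(c, c), pair(c, c))), c))))  →  h(pair(h(pair(pair(c, c), pair(c, c))), c))   [R2 at 1]
2. h(pair(h(pair(pair(c, c), pair(c, c))), c))  →  h(pair(pair(c, c), c))   [R2 at 1.1]
3. h(pair(pair(c, c), c))  →  c   [R2 at ε]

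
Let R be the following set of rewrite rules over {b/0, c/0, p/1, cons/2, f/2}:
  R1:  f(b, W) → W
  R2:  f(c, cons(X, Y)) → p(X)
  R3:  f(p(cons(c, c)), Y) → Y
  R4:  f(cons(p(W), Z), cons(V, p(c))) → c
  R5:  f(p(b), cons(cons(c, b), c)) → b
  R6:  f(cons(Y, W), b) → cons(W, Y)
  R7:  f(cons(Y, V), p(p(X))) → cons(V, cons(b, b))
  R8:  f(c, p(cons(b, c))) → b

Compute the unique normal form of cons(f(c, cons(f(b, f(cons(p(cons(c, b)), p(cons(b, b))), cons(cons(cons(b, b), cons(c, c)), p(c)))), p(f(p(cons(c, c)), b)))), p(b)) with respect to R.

cons(p(c), p(b))

1. cons(f(c, cons(f(b, f(cons(p(cons(c, b)), p(cons(b, b))), cons(cons(cons(b, b), cons(c, c)), p(c)))), p(f(p(cons(c, c)), b)))), p(b))  →  cons(p(f(b, f(cons(p(cons(c, b)), p(cons(b, b))), cons(cons(cons(b, b), cons(c, c)), p(c))))), p(b))   [R2 at 1]
2. cons(p(f(b, f(cons(p(cons(c, b)), p(cons(b, b))), cons(cons(cons(b, b), cons(c, c)), p(c))))), p(b))  →  cons(p(f(cons(p(cons(c, b)), p(cons(b, b))), cons(cons(cons(b, b), cons(c, c)), p(c)))), p(b))   [R1 at 1.1]
3. cons(p(f(cons(p(cons(c, b)), p(cons(b, b))), cons(cons(cons(b, b), cons(c, c)), p(c)))), p(b))  →  cons(p(c), p(b))   [R4 at 1.1]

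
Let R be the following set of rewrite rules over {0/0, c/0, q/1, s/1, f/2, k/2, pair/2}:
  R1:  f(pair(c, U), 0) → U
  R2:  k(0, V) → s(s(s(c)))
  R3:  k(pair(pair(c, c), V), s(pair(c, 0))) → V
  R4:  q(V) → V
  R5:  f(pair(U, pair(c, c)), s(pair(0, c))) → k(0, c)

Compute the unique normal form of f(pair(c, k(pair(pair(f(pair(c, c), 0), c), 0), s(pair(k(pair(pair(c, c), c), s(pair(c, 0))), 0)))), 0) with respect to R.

0

1. f(pair(c, k(pair(pair(f(pair(c, c), 0), c), 0), s(pair(k(pair(pair(c, c), c), s(pair(c, 0))), 0)))), 0)  →  k(pair(pair(f(pair(c, c), 0), c), 0), s(pair(k(pair(pair(c, c), c), s(pair(c, 0))), 0)))   [R1 at ε]
2. k(pair(pair(f(pair(c, c), 0), c), 0), s(pair(k(pair(pair(c, c), c), s(pair(c, 0))), 0)))  →  k(pair(pair(c, c), 0), s(pair(k(pair(pair(c, c), c), s(pair(c, 0))), 0)))   [R1 at 1.1.1]
3. k(pair(pair(c, c), 0), s(pair(k(pair(pair(c, c), c), s(pair(c, 0))), 0)))  →  k(pair(pair(c, c), 0), s(pair(c, 0)))   [R3 at 2.1.1]
4. k(pair(pair(c, c), 0), s(pair(c, 0)))  →  0   [R3 at ε]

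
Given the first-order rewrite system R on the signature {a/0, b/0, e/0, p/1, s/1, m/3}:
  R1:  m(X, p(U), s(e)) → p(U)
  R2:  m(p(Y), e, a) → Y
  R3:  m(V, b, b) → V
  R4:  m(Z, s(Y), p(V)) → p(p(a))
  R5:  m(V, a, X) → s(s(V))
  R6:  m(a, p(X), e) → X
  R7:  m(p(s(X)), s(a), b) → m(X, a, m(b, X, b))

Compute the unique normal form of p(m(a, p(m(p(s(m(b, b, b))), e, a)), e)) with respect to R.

p(s(b))

1. p(m(a, p(m(p(s(m(b, b, b))), e, a)), e))  →  p(m(p(s(m(b, b, b))), e, a))   [R6 at 1]
2. p(m(p(s(m(b, b, b))), e, a))  →  p(s(m(b, b, b)))   [R2 at 1]
3. p(s(m(b, b, b)))  →  p(s(b))   [R3 at 1.1]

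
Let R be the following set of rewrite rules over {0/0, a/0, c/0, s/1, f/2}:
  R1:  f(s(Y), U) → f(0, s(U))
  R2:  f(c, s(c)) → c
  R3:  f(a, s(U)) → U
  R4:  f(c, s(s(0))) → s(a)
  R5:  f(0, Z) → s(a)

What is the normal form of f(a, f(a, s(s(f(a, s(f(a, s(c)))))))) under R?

1. f(a, f(a, s(s(f(a, s(f(a, s(c))))))))  →  f(a, s(f(a, s(f(a, s(c))))))   [R3 at 2]
2. f(a, s(f(a, s(f(a, s(c))))))  →  f(a, s(f(a, s(c))))   [R3 at ε]
3. f(a, s(f(a, s(c))))  →  f(a, s(c))   [R3 at ε]
4. f(a, s(c))  →  c   [R3 at ε]

c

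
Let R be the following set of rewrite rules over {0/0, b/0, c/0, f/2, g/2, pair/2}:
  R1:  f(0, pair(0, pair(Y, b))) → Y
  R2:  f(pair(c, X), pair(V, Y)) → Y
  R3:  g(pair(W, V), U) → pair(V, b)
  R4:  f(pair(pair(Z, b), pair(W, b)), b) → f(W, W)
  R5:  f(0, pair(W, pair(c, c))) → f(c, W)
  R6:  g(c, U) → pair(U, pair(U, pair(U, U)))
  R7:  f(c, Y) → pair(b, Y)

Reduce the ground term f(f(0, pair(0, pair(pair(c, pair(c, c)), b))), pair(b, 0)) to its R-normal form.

0

1. f(f(0, pair(0, pair(pair(c, pair(c, c)), b))), pair(b, 0))  →  f(pair(c, pair(c, c)), pair(b, 0))   [R1 at 1]
2. f(pair(c, pair(c, c)), pair(b, 0))  →  0   [R2 at ε]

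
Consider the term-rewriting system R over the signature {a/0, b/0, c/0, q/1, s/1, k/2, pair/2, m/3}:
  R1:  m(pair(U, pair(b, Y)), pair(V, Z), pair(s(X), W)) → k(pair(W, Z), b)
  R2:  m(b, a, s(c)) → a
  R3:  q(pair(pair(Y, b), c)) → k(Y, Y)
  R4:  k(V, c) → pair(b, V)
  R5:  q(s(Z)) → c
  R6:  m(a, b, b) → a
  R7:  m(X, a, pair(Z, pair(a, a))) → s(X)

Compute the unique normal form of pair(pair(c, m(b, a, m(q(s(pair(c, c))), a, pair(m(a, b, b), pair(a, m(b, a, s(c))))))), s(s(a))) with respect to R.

pair(pair(c, a), s(s(a)))

1. pair(pair(c, m(b, a, m(q(s(pair(c, c))), a, pair(m(a, b, b), pair(a, m(b, a, s(c))))))), s(s(a)))  →  pair(pair(c, m(b, a, m(c, a, pair(m(a, b, b), pair(a, m(b, a, s(c))))))), s(s(a)))   [R5 at 1.2.3.1]
2. pair(pair(c, m(b, a, m(c, a, pair(m(a, b, b), pair(a, m(b, a, s(c))))))), s(s(a)))  →  pair(pair(c, m(b, a, m(c, a, pair(a, pair(a, m(b, a, s(c))))))), s(s(a)))   [R6 at 1.2.3.3.1]
3. pair(pair(c, m(b, a, m(c, a, pair(a, pair(a, m(b, a, s(c))))))), s(s(a)))  →  pair(pair(c, m(b, a, m(c, a, pair(a, pair(a, a))))), s(s(a)))   [R2 at 1.2.3.3.2.2]
4. pair(pair(c, m(b, a, m(c, a, pair(a, pair(a, a))))), s(s(a)))  →  pair(pair(c, m(b, a, s(c))), s(s(a)))   [R7 at 1.2.3]
5. pair(pair(c, m(b, a, s(c))), s(s(a)))  →  pair(pair(c, a), s(s(a)))   [R2 at 1.2]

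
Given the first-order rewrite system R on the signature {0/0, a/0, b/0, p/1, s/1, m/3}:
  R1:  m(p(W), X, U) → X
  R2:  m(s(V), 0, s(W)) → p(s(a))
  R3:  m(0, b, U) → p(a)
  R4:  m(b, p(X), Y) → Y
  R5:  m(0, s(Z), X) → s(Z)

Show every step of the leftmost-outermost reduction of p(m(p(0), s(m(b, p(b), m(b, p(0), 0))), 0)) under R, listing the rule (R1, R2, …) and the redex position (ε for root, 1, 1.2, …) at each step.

1. p(m(p(0), s(m(b, p(b), m(b, p(0), 0))), 0))  →  p(s(m(b, p(b), m(b, p(0), 0))))   [R1 at 1]
2. p(s(m(b, p(b), m(b, p(0), 0))))  →  p(s(m(b, p(0), 0)))   [R4 at 1.1]
3. p(s(m(b, p(0), 0)))  →  p(s(0))   [R4 at 1.1]

p(s(0))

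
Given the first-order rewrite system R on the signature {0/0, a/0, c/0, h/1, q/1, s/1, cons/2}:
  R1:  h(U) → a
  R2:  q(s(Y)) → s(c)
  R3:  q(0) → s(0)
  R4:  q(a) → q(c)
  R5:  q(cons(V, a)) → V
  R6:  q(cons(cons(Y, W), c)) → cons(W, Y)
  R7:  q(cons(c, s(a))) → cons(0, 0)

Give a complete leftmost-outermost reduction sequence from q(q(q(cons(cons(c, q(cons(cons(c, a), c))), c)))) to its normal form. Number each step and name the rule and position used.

1. q(q(q(cons(cons(c, q(cons(cons(c, a), c))), c))))  →  q(q(cons(q(cons(cons(c, a), c)), c)))   [R6 at 1.1]
2. q(q(cons(q(cons(cons(c, a), c)), c)))  →  q(q(cons(cons(a, c), c)))   [R6 at 1.1.1]
3. q(q(cons(cons(a, c), c)))  →  q(cons(c, a))   [R6 at 1]
4. q(cons(c, a))  →  c   [R5 at ε]

c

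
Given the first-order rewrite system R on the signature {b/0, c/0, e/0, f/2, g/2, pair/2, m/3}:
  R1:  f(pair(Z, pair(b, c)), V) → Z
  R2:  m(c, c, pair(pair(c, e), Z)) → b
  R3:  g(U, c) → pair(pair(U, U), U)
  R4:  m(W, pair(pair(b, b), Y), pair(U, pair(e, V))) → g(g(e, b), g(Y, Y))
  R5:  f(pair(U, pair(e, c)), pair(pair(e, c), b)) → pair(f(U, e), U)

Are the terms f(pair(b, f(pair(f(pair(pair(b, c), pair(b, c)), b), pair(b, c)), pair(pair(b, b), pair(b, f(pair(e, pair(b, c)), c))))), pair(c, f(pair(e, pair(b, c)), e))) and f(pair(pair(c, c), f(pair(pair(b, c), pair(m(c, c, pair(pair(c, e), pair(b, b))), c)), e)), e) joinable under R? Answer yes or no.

Reduce t₁ = f(pair(b, f(pair(f(pair(pair(b, c), pair(b, c)), b), pair(b, c)), pair(pair(b, b), pair(b, f(pair(e, pair(b, c)), c))))), pair(c, f(pair(e, pair(b, c)), e))):
1. f(pair(b, f(pair(f(pair(pair(b, c), pair(b, c)), b), pair(b, c)), pair(pair(b, b), pair(b, f(pair(e, pair(b, c)), c))))), pair(c, f(pair(e, pair(b, c)), e)))  →  f(pair(b, f(pair(pair(b, c), pair(b, c)), b)), pair(c, f(pair(e, pair(b, c)), e)))   [R1 at 1.2]
2. f(pair(b, f(pair(pair(b, c), pair(b, c)), b)), pair(c, f(pair(e, pair(b, c)), e)))  →  f(pair(b, pair(b, c)), pair(c, f(pair(e, pair(b, c)), e)))   [R1 at 1.2]
3. f(pair(b, pair(b, c)), pair(c, f(pair(e, pair(b, c)), e)))  →  b   [R1 at ε]

Reduce t₂ = f(pair(pair(c, c), f(pair(pair(b, c), pair(m(c, c, pair(pair(c, e), pair(b, b))), c)), e)), e):
1. f(pair(pair(c, c), f(pair(pair(b, c), pair(m(c, c, pair(pair(c, e), pair(b, b))), c)), e)), e)  →  f(pair(pair(c, c), f(pair(pair(b, c), pair(b, c)), e)), e)   [R2 at 1.2.1.2.1]
2. f(pair(pair(c, c), f(pair(pair(b, c), pair(b, c)), e)), e)  →  f(pair(pair(c, c), pair(b, c)), e)   [R1 at 1.2]
3. f(pair(pair(c, c), pair(b, c)), e)  →  pair(c, c)   [R1 at ε]

no — NF(t₁) = b, NF(t₂) = pair(c, c)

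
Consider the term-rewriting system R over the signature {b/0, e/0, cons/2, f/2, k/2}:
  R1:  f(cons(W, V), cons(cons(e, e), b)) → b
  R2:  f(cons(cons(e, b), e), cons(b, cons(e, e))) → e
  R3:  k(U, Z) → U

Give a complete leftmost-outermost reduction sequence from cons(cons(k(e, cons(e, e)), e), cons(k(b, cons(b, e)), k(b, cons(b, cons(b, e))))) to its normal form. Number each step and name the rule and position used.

cons(cons(e, e), cons(b, b))

1. cons(cons(k(e, cons(e, e)), e), cons(k(b, cons(b, e)), k(b, cons(b, cons(b, e)))))  →  cons(cons(e, e), cons(k(b, cons(b, e)), k(b, cons(b, cons(b, e)))))   [R3 at 1.1]
2. cons(cons(e, e), cons(k(b, cons(b, e)), k(b, cons(b, cons(b, e)))))  →  cons(cons(e, e), cons(b, k(b, cons(b, cons(b, e)))))   [R3 at 2.1]
3. cons(cons(e, e), cons(b, k(b, cons(b, cons(b, e)))))  →  cons(cons(e, e), cons(b, b))   [R3 at 2.2]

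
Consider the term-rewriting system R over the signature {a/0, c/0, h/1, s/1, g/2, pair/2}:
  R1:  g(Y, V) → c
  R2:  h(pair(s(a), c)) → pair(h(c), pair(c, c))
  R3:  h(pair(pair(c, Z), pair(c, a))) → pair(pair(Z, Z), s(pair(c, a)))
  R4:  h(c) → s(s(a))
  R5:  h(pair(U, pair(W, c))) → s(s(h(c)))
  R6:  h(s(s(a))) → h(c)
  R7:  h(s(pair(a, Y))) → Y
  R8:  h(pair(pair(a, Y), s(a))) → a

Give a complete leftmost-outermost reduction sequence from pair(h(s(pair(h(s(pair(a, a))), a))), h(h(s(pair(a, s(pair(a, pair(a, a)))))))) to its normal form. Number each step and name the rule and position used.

1. pair(h(s(pair(h(s(pair(a, a))), a))), h(h(s(pair(a, s(pair(a, pair(a, a))))))))  →  pair(h(s(pair(a, a))), h(h(s(pair(a, s(pair(a, pair(a, a))))))))   [R7 at 1.1.1.1]
2. pair(h(s(pair(a, a))), h(h(s(pair(a, s(pair(a, pair(a, a))))))))  →  pair(a, h(h(s(pair(a, s(pair(a, pair(a, a))))))))   [R7 at 1]
3. pair(a, h(h(s(pair(a, s(pair(a, pair(a, a))))))))  →  pair(a, h(s(pair(a, pair(a, a)))))   [R7 at 2.1]
4. pair(a, h(s(pair(a, pair(a, a)))))  →  pair(a, pair(a, a))   [R7 at 2]

pair(a, pair(a, a))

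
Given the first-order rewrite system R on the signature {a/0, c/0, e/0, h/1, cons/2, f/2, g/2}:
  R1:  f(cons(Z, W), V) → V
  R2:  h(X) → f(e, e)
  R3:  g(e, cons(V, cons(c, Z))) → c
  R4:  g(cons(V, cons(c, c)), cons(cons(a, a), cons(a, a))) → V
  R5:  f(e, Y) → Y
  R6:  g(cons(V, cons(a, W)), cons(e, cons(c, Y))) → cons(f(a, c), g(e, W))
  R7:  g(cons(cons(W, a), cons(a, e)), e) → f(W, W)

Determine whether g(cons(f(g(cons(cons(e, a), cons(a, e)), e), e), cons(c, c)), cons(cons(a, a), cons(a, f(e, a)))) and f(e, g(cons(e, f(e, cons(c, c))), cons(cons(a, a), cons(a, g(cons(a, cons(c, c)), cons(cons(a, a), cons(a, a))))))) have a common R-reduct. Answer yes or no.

yes — NF(t₁) = e, NF(t₂) = e

Reduce t₁ = g(cons(f(g(cons(cons(e, a), cons(a, e)), e), e), cons(c, c)), cons(cons(a, a), cons(a, f(e, a)))):
1. g(cons(f(g(cons(cons(e, a), cons(a, e)), e), e), cons(c, c)), cons(cons(a, a), cons(a, f(e, a))))  →  g(cons(f(f(e, e), e), cons(c, c)), cons(cons(a, a), cons(a, f(e, a))))   [R7 at 1.1.1]
2. g(cons(f(f(e, e), e), cons(c, c)), cons(cons(a, a), cons(a, f(e, a))))  →  g(cons(f(e, e), cons(c, c)), cons(cons(a, a), cons(a, f(e, a))))   [R5 at 1.1.1]
3. g(cons(f(e, e), cons(c, c)), cons(cons(a, a), cons(a, f(e, a))))  →  g(cons(e, cons(c, c)), cons(cons(a, a), cons(a, f(e, a))))   [R5 at 1.1]
4. g(cons(e, cons(c, c)), cons(cons(a, a), cons(a, f(e, a))))  →  g(cons(e, cons(c, c)), cons(cons(a, a), cons(a, a)))   [R5 at 2.2.2]
5. g(cons(e, cons(c, c)), cons(cons(a, a), cons(a, a)))  →  e   [R4 at ε]

Reduce t₂ = f(e, g(cons(e, f(e, cons(c, c))), cons(cons(a, a), cons(a, g(cons(a, cons(c, c)), cons(cons(a, a), cons(a, a))))))):
1. f(e, g(cons(e, f(e, cons(c, c))), cons(cons(a, a), cons(a, g(cons(a, cons(c, c)), cons(cons(a, a), cons(a, a)))))))  →  g(cons(e, f(e, cons(c, c))), cons(cons(a, a), cons(a, g(cons(a, cons(c, c)), cons(cons(a, a), cons(a, a))))))   [R5 at ε]
2. g(cons(e, f(e, cons(c, c))), cons(cons(a, a), cons(a, g(cons(a, cons(c, c)), cons(cons(a, a), cons(a, a))))))  →  g(cons(e, cons(c, c)), cons(cons(a, a), cons(a, g(cons(a, cons(c, c)), cons(cons(a, a), cons(a, a))))))   [R5 at 1.2]
3. g(cons(e, cons(c, c)), cons(cons(a, a), cons(a, g(cons(a, cons(c, c)), cons(cons(a, a), cons(a, a))))))  →  g(cons(e, cons(c, c)), cons(cons(a, a), cons(a, a)))   [R4 at 2.2.2]
4. g(cons(e, cons(c, c)), cons(cons(a, a), cons(a, a)))  →  e   [R4 at ε]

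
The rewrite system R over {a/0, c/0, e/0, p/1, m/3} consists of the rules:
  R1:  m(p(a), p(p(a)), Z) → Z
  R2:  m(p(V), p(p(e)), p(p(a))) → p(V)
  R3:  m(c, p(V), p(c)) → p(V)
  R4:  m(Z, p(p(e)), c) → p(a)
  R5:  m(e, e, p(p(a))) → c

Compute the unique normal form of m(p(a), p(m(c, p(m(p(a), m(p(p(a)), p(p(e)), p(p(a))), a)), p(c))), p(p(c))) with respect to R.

1. m(p(a), p(m(c, p(m(p(a), m(p(p(a)), p(p(e)), p(p(a))), a)), p(c))), p(p(c)))  →  m(p(a), p(p(m(p(a), m(p(p(a)), p(p(e)), p(p(a))), a))), p(p(c)))   [R3 at 2.1]
2. m(p(a), p(p(m(p(a), m(p(p(a)), p(p(e)), p(p(a))), a))), p(p(c)))  →  m(p(a), p(p(m(p(a), p(p(a)), a))), p(p(c)))   [R2 at 2.1.1.2]
3. m(p(a), p(p(m(p(a), p(p(a)), a))), p(p(c)))  →  m(p(a), p(p(a)), p(p(c)))   [R1 at 2.1.1]
4. m(p(a), p(p(a)), p(p(c)))  →  p(p(c))   [R1 at ε]

p(p(c))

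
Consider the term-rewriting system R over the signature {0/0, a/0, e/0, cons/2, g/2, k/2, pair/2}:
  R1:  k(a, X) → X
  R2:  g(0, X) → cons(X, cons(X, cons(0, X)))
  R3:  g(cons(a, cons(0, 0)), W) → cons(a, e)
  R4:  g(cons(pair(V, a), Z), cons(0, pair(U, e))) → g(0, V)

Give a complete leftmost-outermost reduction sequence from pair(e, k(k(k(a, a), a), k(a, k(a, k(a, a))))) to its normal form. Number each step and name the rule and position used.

pair(e, a)

1. pair(e, k(k(k(a, a), a), k(a, k(a, k(a, a)))))  →  pair(e, k(k(a, a), k(a, k(a, k(a, a)))))   [R1 at 2.1.1]
2. pair(e, k(k(a, a), k(a, k(a, k(a, a)))))  →  pair(e, k(a, k(a, k(a, k(a, a)))))   [R1 at 2.1]
3. pair(e, k(a, k(a, k(a, k(a, a)))))  →  pair(e, k(a, k(a, k(a, a))))   [R1 at 2]
4. pair(e, k(a, k(a, k(a, a))))  →  pair(e, k(a, k(a, a)))   [R1 at 2]
5. pair(e, k(a, k(a, a)))  →  pair(e, k(a, a))   [R1 at 2]
6. pair(e, k(a, a))  →  pair(e, a)   [R1 at 2]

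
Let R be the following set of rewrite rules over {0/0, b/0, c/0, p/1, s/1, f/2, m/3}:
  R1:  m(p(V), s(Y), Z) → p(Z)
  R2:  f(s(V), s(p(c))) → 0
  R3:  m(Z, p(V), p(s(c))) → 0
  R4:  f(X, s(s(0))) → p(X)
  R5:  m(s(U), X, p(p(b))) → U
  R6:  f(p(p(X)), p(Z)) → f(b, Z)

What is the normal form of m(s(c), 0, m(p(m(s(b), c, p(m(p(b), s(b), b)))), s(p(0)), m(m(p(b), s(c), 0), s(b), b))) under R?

c

1. m(s(c), 0, m(p(m(s(b), c, p(m(p(b), s(b), b)))), s(p(0)), m(m(p(b), s(c), 0), s(b), b)))  →  m(s(c), 0, p(m(m(p(b), s(c), 0), s(b), b)))   [R1 at 3]
2. m(s(c), 0, p(m(m(p(b), s(c), 0), s(b), b)))  →  m(s(c), 0, p(m(p(0), s(b), b)))   [R1 at 3.1.1]
3. m(s(c), 0, p(m(p(0), s(b), b)))  →  m(s(c), 0, p(p(b)))   [R1 at 3.1]
4. m(s(c), 0, p(p(b)))  →  c   [R5 at ε]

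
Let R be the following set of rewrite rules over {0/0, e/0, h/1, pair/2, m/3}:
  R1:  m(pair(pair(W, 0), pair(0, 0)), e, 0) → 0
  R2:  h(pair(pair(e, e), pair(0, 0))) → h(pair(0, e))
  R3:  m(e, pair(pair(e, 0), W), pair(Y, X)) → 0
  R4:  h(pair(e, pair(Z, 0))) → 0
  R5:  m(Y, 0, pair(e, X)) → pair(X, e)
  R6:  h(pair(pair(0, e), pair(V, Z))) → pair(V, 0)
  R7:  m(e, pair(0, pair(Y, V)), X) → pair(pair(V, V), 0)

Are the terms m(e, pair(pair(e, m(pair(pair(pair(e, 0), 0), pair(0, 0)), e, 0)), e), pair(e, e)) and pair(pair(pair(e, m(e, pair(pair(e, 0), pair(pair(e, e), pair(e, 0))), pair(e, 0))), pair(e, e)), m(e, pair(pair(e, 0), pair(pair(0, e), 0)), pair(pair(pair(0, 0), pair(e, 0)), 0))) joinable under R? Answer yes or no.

Reduce t₁ = m(e, pair(pair(e, m(pair(pair(pair(e, 0), 0), pair(0, 0)), e, 0)), e), pair(e, e)):
1. m(e, pair(pair(e, m(pair(pair(pair(e, 0), 0), pair(0, 0)), e, 0)), e), pair(e, e))  →  m(e, pair(pair(e, 0), e), pair(e, e))   [R1 at 2.1.2]
2. m(e, pair(pair(e, 0), e), pair(e, e))  →  0   [R3 at ε]

Reduce t₂ = pair(pair(pair(e, m(e, pair(pair(e, 0), pair(pair(e, e), pair(e, 0))), pair(e, 0))), pair(e, e)), m(e, pair(pair(e, 0), pair(pair(0, e), 0)), pair(pair(pair(0, 0), pair(e, 0)), 0))):
1. pair(pair(pair(e, m(e, pair(pair(e, 0), pair(pair(e, e), pair(e, 0))), pair(e, 0))), pair(e, e)), m(e, pair(pair(e, 0), pair(pair(0, e), 0)), pair(pair(pair(0, 0), pair(e, 0)), 0)))  →  pair(pair(pair(e, 0), pair(e, e)), m(e, pair(pair(e, 0), pair(pair(0, e), 0)), pair(pair(pair(0, 0), pair(e, 0)), 0)))   [R3 at 1.1.2]
2. pair(pair(pair(e, 0), pair(e, e)), m(e, pair(pair(e, 0), pair(pair(0, e), 0)), pair(pair(pair(0, 0), pair(e, 0)), 0)))  →  pair(pair(pair(e, 0), pair(e, e)), 0)   [R3 at 2]

no — NF(t₁) = 0, NF(t₂) = pair(pair(pair(e, 0), pair(e, e)), 0)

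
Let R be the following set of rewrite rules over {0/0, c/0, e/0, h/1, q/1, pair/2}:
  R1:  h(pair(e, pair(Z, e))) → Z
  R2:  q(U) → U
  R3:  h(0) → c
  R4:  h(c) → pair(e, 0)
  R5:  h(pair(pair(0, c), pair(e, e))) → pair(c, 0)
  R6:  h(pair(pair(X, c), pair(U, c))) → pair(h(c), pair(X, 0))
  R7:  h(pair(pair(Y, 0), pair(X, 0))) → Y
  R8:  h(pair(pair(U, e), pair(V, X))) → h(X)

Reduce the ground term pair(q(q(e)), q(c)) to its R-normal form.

1. pair(q(q(e)), q(c))  →  pair(q(e), q(c))   [R2 at 1]
2. pair(q(e), q(c))  →  pair(e, q(c))   [R2 at 1]
3. pair(e, q(c))  →  pair(e, c)   [R2 at 2]

pair(e, c)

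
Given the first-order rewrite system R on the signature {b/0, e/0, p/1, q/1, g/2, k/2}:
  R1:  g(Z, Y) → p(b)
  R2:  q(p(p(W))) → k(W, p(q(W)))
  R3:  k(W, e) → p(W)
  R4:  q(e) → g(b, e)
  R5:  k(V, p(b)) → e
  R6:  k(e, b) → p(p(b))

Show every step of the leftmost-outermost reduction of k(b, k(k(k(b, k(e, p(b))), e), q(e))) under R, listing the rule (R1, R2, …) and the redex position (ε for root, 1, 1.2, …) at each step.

p(b)

1. k(b, k(k(k(b, k(e, p(b))), e), q(e)))  →  k(b, k(p(k(b, k(e, p(b)))), q(e)))   [R3 at 2.1]
2. k(b, k(p(k(b, k(e, p(b)))), q(e)))  →  k(b, k(p(k(b, e)), q(e)))   [R5 at 2.1.1.2]
3. k(b, k(p(k(b, e)), q(e)))  →  k(b, k(p(p(b)), q(e)))   [R3 at 2.1.1]
4. k(b, k(p(p(b)), q(e)))  →  k(b, k(p(p(b)), g(b, e)))   [R4 at 2.2]
5. k(b, k(p(p(b)), g(b, e)))  →  k(b, k(p(p(b)), p(b)))   [R1 at 2.2]
6. k(b, k(p(p(b)), p(b)))  →  k(b, e)   [R5 at 2]
7. k(b, e)  →  p(b)   [R3 at ε]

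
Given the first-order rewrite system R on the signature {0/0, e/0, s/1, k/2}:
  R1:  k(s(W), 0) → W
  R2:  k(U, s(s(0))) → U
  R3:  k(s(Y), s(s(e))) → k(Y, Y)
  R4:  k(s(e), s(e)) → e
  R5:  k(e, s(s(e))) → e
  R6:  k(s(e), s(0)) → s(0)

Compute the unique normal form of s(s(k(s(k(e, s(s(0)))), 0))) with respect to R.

s(s(e))

1. s(s(k(s(k(e, s(s(0)))), 0)))  →  s(s(k(e, s(s(0)))))   [R1 at 1.1]
2. s(s(k(e, s(s(0)))))  →  s(s(e))   [R2 at 1.1]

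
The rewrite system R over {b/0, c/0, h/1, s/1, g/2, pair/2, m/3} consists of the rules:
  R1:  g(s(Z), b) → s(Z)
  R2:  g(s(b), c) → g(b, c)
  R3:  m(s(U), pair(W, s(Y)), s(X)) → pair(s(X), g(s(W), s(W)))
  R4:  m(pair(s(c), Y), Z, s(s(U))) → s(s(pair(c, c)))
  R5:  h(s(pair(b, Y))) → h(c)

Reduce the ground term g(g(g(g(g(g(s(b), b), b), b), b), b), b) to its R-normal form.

1. g(g(g(g(g(g(s(b), b), b), b), b), b), b)  →  g(g(g(g(g(s(b), b), b), b), b), b)   [R1 at 1.1.1.1.1]
2. g(g(g(g(g(s(b), b), b), b), b), b)  →  g(g(g(g(s(b), b), b), b), b)   [R1 at 1.1.1.1]
3. g(g(g(g(s(b), b), b), b), b)  →  g(g(g(s(b), b), b), b)   [R1 at 1.1.1]
4. g(g(g(s(b), b), b), b)  →  g(g(s(b), b), b)   [R1 at 1.1]
5. g(g(s(b), b), b)  →  g(s(b), b)   [R1 at 1]
6. g(s(b), b)  →  s(b)   [R1 at ε]

s(b)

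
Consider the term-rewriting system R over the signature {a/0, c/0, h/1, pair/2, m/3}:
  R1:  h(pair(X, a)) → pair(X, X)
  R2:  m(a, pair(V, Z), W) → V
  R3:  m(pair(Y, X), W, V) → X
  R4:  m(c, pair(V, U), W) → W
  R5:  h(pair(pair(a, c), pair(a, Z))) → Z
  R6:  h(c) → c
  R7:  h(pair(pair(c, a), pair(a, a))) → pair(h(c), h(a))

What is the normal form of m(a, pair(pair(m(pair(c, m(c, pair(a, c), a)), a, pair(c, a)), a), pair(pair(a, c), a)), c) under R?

pair(a, a)

1. m(a, pair(pair(m(pair(c, m(c, pair(a, c), a)), a, pair(c, a)), a), pair(pair(a, c), a)), c)  →  pair(m(pair(c, m(c, pair(a, c), a)), a, pair(c, a)), a)   [R2 at ε]
2. pair(m(pair(c, m(c, pair(a, c), a)), a, pair(c, a)), a)  →  pair(m(c, pair(a, c), a), a)   [R3 at 1]
3. pair(m(c, pair(a, c), a), a)  →  pair(a, a)   [R4 at 1]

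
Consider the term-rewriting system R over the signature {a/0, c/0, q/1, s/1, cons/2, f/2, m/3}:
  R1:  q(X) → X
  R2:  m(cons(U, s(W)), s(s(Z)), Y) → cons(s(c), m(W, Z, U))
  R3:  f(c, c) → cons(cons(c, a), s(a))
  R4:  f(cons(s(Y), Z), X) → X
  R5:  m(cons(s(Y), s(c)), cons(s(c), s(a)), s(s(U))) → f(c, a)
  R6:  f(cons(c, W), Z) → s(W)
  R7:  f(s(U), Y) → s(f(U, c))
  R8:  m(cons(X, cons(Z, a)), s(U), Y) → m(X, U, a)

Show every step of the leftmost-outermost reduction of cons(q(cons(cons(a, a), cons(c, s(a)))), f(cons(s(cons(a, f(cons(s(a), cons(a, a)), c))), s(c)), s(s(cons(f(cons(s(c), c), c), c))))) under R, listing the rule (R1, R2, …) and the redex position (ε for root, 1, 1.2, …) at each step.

1. cons(q(cons(cons(a, a), cons(c, s(a)))), f(cons(s(cons(a, f(cons(s(a), cons(a, a)), c))), s(c)), s(s(cons(f(cons(s(c), c), c), c)))))  →  cons(cons(cons(a, a), cons(c, s(a))), f(cons(s(cons(a, f(cons(s(a), cons(a, a)), c))), s(c)), s(s(cons(f(cons(s(c), c), c), c)))))   [R1 at 1]
2. cons(cons(cons(a, a), cons(c, s(a))), f(cons(s(cons(a, f(cons(s(a), cons(a, a)), c))), s(c)), s(s(cons(f(cons(s(c), c), c), c)))))  →  cons(cons(cons(a, a), cons(c, s(a))), s(s(cons(f(cons(s(c), c), c), c))))   [R4 at 2]
3. cons(cons(cons(a, a), cons(c, s(a))), s(s(cons(f(cons(s(c), c), c), c))))  →  cons(cons(cons(a, a), cons(c, s(a))), s(s(cons(c, c))))   [R4 at 2.1.1.1]

cons(cons(cons(a, a), cons(c, s(a))), s(s(cons(c, c))))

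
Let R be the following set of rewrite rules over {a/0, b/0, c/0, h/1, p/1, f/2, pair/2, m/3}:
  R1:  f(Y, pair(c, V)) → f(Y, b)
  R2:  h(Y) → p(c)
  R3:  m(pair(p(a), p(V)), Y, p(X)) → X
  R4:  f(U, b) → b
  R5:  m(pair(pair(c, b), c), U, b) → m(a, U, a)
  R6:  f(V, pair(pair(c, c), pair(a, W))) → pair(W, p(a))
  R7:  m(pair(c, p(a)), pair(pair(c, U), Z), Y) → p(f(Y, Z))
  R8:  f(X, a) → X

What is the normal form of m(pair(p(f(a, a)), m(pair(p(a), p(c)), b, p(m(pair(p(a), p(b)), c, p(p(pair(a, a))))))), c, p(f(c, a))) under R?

c

1. m(pair(p(f(a, a)), m(pair(p(a), p(c)), b, p(m(pair(p(a), p(b)), c, p(p(pair(a, a))))))), c, p(f(c, a)))  →  m(pair(p(a), m(pair(p(a), p(c)), b, p(m(pair(p(a), p(b)), c, p(p(pair(a, a))))))), c, p(f(c, a)))   [R8 at 1.1.1]
2. m(pair(p(a), m(pair(p(a), p(c)), b, p(m(pair(p(a), p(b)), c, p(p(pair(a, a))))))), c, p(f(c, a)))  →  m(pair(p(a), m(pair(p(a), p(b)), c, p(p(pair(a, a))))), c, p(f(c, a)))   [R3 at 1.2]
3. m(pair(p(a), m(pair(p(a), p(b)), c, p(p(pair(a, a))))), c, p(f(c, a)))  →  m(pair(p(a), p(pair(a, a))), c, p(f(c, a)))   [R3 at 1.2]
4. m(pair(p(a), p(pair(a, a))), c, p(f(c, a)))  →  f(c, a)   [R3 at ε]
5. f(c, a)  →  c   [R8 at ε]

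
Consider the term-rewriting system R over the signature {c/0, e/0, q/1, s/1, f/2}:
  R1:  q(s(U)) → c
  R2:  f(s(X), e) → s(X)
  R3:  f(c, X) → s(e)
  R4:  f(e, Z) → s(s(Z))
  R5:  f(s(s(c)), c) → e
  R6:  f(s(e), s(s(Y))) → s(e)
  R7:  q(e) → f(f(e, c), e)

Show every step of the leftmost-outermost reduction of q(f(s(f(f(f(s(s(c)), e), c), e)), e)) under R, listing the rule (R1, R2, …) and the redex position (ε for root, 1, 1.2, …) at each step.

1. q(f(s(f(f(f(s(s(c)), e), c), e)), e))  →  q(s(f(f(f(s(s(c)), e), c), e)))   [R2 at 1]
2. q(s(f(f(f(s(s(c)), e), c), e)))  →  c   [R1 at ε]

c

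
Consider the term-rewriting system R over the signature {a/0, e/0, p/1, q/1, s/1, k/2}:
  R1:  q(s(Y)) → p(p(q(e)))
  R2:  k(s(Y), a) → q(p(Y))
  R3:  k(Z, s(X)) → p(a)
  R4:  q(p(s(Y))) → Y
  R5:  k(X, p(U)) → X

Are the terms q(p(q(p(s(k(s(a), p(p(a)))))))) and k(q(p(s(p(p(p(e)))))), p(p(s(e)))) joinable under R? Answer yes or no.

Reduce t₁ = q(p(q(p(s(k(s(a), p(p(a)))))))):
1. q(p(q(p(s(k(s(a), p(p(a))))))))  →  q(p(k(s(a), p(p(a)))))   [R4 at 1.1]
2. q(p(k(s(a), p(p(a)))))  →  q(p(s(a)))   [R5 at 1.1]
3. q(p(s(a)))  →  a   [R4 at ε]

Reduce t₂ = k(q(p(s(p(p(p(e)))))), p(p(s(e)))):
1. k(q(p(s(p(p(p(e)))))), p(p(s(e))))  →  q(p(s(p(p(p(e))))))   [R5 at ε]
2. q(p(s(p(p(p(e))))))  →  p(p(p(e)))   [R4 at ε]

no — NF(t₁) = a, NF(t₂) = p(p(p(e)))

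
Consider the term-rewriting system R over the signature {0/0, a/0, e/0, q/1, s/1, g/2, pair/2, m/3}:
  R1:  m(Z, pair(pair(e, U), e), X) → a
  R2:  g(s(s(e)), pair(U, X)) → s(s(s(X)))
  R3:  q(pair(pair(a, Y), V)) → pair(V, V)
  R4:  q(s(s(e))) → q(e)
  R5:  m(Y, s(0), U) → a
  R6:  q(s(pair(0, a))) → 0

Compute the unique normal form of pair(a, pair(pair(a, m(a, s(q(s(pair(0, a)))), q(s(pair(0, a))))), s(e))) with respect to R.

pair(a, pair(pair(a, a), s(e)))

1. pair(a, pair(pair(a, m(a, s(q(s(pair(0, a)))), q(s(pair(0, a))))), s(e)))  →  pair(a, pair(pair(a, m(a, s(0), q(s(pair(0, a))))), s(e)))   [R6 at 2.1.2.2.1]
2. pair(a, pair(pair(a, m(a, s(0), q(s(pair(0, a))))), s(e)))  →  pair(a, pair(pair(a, a), s(e)))   [R5 at 2.1.2]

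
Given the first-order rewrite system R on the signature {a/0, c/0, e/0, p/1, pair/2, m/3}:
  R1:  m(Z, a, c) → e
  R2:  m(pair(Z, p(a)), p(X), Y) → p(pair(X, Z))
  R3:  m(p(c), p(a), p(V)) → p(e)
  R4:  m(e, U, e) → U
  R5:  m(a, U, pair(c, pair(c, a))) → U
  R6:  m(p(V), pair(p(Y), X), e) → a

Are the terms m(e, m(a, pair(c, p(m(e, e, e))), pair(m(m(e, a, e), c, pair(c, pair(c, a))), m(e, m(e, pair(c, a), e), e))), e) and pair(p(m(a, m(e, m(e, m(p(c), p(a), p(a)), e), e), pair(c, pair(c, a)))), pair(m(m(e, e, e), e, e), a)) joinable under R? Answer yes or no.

Reduce t₁ = m(e, m(a, pair(c, p(m(e, e, e))), pair(m(m(e, a, e), c, pair(c, pair(c, a))), m(e, m(e, pair(c, a), e), e))), e):
1. m(e, m(a, pair(c, p(m(e, e, e))), pair(m(m(e, a, e), c, pair(c, pair(c, a))), m(e, m(e, pair(c, a), e), e))), e)  →  m(a, pair(c, p(m(e, e, e))), pair(m(m(e, a, e), c, pair(c, pair(c, a))), m(e, m(e, pair(c, a), e), e)))   [R4 at ε]
2. m(a, pair(c, p(m(e, e, e))), pair(m(m(e, a, e), c, pair(c, pair(c, a))), m(e, m(e, pair(c, a), e), e)))  →  m(a, pair(c, p(e)), pair(m(m(e, a, e), c, pair(c, pair(c, a))), m(e, m(e, pair(c, a), e), e)))   [R4 at 2.2.1]
3. m(a, pair(c, p(e)), pair(m(m(e, a, e), c, pair(c, pair(c, a))), m(e, m(e, pair(c, a), e), e)))  →  m(a, pair(c, p(e)), pair(m(a, c, pair(c, pair(c, a))), m(e, m(e, pair(c, a), e), e)))   [R4 at 3.1.1]
4. m(a, pair(c, p(e)), pair(m(a, c, pair(c, pair(c, a))), m(e, m(e, pair(c, a), e), e)))  →  m(a, pair(c, p(e)), pair(c, m(e, m(e, pair(c, a), e), e)))   [R5 at 3.1]
5. m(a, pair(c, p(e)), pair(c, m(e, m(e, pair(c, a), e), e)))  →  m(a, pair(c, p(e)), pair(c, m(e, pair(c, a), e)))   [R4 at 3.2]
6. m(a, pair(c, p(e)), pair(c, m(e, pair(c, a), e)))  →  m(a, pair(c, p(e)), pair(c, pair(c, a)))   [R4 at 3.2]
7. m(a, pair(c, p(e)), pair(c, pair(c, a)))  →  pair(c, p(e))   [R5 at ε]

Reduce t₂ = pair(p(m(a, m(e, m(e, m(p(c), p(a), p(a)), e), e), pair(c, pair(c, a)))), pair(m(m(e, e, e), e, e), a)):
1. pair(p(m(a, m(e, m(e, m(p(c), p(a), p(a)), e), e), pair(c, pair(c, a)))), pair(m(m(e, e, e), e, e), a))  →  pair(p(m(e, m(e, m(p(c), p(a), p(a)), e), e)), pair(m(m(e, e, e), e, e), a))   [R5 at 1.1]
2. pair(p(m(e, m(e, m(p(c), p(a), p(a)), e), e)), pair(m(m(e, e, e), e, e), a))  →  pair(p(m(e, m(p(c), p(a), p(a)), e)), pair(m(m(e, e, e), e, e), a))   [R4 at 1.1]
3. pair(p(m(e, m(p(c), p(a), p(a)), e)), pair(m(m(e, e, e), e, e), a))  →  pair(p(m(p(c), p(a), p(a))), pair(m(m(e, e, e), e, e), a))   [R4 at 1.1]
4. pair(p(m(p(c), p(a), p(a))), pair(m(m(e, e, e), e, e), a))  →  pair(p(p(e)), pair(m(m(e, e, e), e, e), a))   [R3 at 1.1]
5. pair(p(p(e)), pair(m(m(e, e, e), e, e), a))  →  pair(p(p(e)), pair(m(e, e, e), a))   [R4 at 2.1.1]
6. pair(p(p(e)), pair(m(e, e, e), a))  →  pair(p(p(e)), pair(e, a))   [R4 at 2.1]

no — NF(t₁) = pair(c, p(e)), NF(t₂) = pair(p(p(e)), pair(e, a))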